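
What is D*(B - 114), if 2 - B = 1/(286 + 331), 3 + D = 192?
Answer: -13060845/617 ≈ -21168.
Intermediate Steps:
D = 189 (D = -3 + 192 = 189)
B = 1233/617 (B = 2 - 1/(286 + 331) = 2 - 1/617 = 1233/617 ≈ 1.9984)
D*(B - 114) = 189*(1233/617 - 114) = 189*(-69105/617) = -13060845/617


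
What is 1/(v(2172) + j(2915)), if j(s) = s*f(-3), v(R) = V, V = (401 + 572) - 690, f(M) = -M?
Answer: 1/9028 ≈ 0.00011077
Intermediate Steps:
V = 283 (V = 973 - 690 = 283)
v(R) = 283
j(s) = 3*s (j(s) = s*(-1*(-3)) = s*3 = 3*s)
1/(v(2172) + j(2915)) = 1/(283 + 3*2915) = 1/(283 + 8745) = 1/9028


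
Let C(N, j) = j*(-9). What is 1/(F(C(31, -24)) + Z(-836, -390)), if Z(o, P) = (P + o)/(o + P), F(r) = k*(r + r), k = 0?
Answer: 1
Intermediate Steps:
C(N, j) = -9*j
F(r) = 0 (F(r) = 0*(r + r) = 0*(2*r) = 0)
Z(o, P) = 1 (Z(o, P) = (P + o)/(P + o) = 1)
1/(F(C(31, -24)) + Z(-836, -390)) = 1/(0 + 1) = 1/1 = 1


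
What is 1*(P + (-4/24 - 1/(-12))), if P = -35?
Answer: -421/12 ≈ -35.083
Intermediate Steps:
1*(P + (-4/24 - 1/(-12))) = 1*(-35 + (-4/24 - 1/(-12))) = 1*(-35 + (-4*1/24 - 1*(-1/12))) = 1*(-35 + (-1/6 + 1/12)) = 1*(-35 - 1/12) = 1*(-421/12) = -421/12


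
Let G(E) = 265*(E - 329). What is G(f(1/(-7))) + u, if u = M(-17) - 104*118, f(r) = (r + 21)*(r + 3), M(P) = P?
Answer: -4100426/49 ≈ -83682.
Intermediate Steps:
f(r) = (3 + r)*(21 + r) (f(r) = (21 + r)*(3 + r) = (3 + r)*(21 + r))
G(E) = -87185 + 265*E (G(E) = 265*(-329 + E) = -87185 + 265*E)
u = -12289 (u = -17 - 104*118 = -17 - 12272 = -12289)
G(f(1/(-7))) + u = (-87185 + 265*(63 + (1/(-7))**2 + 24/(-7))) - 12289 = (-87185 + 265*(63 + (-1/7)**2 + 24*(-1/7))) - 12289 = (-87185 + 265*(63 + 1/49 - 24/7)) - 12289 = (-87185 + 265*(2920/49)) - 12289 = (-87185 + 773800/49) - 12289 = -3498265/49 - 12289 = -4100426/49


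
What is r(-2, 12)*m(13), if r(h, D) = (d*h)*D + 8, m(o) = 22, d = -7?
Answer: 3872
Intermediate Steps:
r(h, D) = 8 - 7*D*h (r(h, D) = (-7*h)*D + 8 = -7*D*h + 8 = 8 - 7*D*h)
r(-2, 12)*m(13) = (8 - 7*12*(-2))*22 = (8 + 168)*22 = 176*22 = 3872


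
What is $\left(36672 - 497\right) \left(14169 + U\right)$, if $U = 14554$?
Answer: $1039054525$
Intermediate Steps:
$\left(36672 - 497\right) \left(14169 + U\right) = \left(36672 - 497\right) \left(14169 + 14554\right) = 36175 \cdot 28723 = 1039054525$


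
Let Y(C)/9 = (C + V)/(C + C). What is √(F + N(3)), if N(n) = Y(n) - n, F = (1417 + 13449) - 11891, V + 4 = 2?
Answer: √11894/2 ≈ 54.530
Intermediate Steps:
V = -2 (V = -4 + 2 = -2)
F = 2975 (F = 14866 - 11891 = 2975)
Y(C) = 9*(-2 + C)/(2*C) (Y(C) = 9*((C - 2)/(C + C)) = 9*((-2 + C)/((2*C))) = 9*((-2 + C)*(1/(2*C))) = 9*((-2 + C)/(2*C)) = 9*(-2 + C)/(2*C))
N(n) = 9/2 - n - 9/n (N(n) = (9/2 - 9/n) - n = 9/2 - n - 9/n)
√(F + N(3)) = √(2975 + (9/2 - 1*3 - 9/3)) = √(2975 + (9/2 - 3 - 9*⅓)) = √(2975 + (9/2 - 3 - 3)) = √(2975 - 3/2) = √(5947/2) = √11894/2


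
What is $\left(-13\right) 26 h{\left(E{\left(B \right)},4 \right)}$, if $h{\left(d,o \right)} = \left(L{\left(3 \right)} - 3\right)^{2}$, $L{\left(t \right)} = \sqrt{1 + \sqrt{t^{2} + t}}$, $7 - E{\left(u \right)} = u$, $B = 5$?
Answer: $- 338 \left(3 - \sqrt{1 + 2 \sqrt{3}}\right)^{2} \approx -266.02$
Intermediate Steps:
$E{\left(u \right)} = 7 - u$
$L{\left(t \right)} = \sqrt{1 + \sqrt{t + t^{2}}}$
$h{\left(d,o \right)} = \left(-3 + \sqrt{1 + 2 \sqrt{3}}\right)^{2}$ ($h{\left(d,o \right)} = \left(\sqrt{1 + \sqrt{3 \left(1 + 3\right)}} - 3\right)^{2} = \left(\sqrt{1 + \sqrt{3 \cdot 4}} - 3\right)^{2} = \left(\sqrt{1 + \sqrt{12}} - 3\right)^{2} = \left(\sqrt{1 + 2 \sqrt{3}} - 3\right)^{2} = \left(-3 + \sqrt{1 + 2 \sqrt{3}}\right)^{2}$)
$\left(-13\right) 26 h{\left(E{\left(B \right)},4 \right)} = \left(-13\right) 26 \left(3 - \sqrt{1 + 2 \sqrt{3}}\right)^{2} = - 338 \left(3 - \sqrt{1 + 2 \sqrt{3}}\right)^{2}$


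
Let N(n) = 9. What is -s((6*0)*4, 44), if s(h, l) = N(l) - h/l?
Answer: -9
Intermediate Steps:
s(h, l) = 9 - h/l
-s((6*0)*4, 44) = -(9 - 1*(6*0)*4/44) = -(9 - 1*0*4*1/44) = -(9 - 1*0*1/44) = -(9 + 0) = -1*9 = -9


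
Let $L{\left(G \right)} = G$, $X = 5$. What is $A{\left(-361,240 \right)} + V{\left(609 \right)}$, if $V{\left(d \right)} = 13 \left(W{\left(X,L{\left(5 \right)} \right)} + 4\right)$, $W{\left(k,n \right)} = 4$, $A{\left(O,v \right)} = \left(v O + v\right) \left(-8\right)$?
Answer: $691304$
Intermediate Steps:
$A{\left(O,v \right)} = - 8 v - 8 O v$ ($A{\left(O,v \right)} = \left(O v + v\right) \left(-8\right) = \left(v + O v\right) \left(-8\right) = - 8 v - 8 O v$)
$V{\left(d \right)} = 104$ ($V{\left(d \right)} = 13 \left(4 + 4\right) = 13 \cdot 8 = 104$)
$A{\left(-361,240 \right)} + V{\left(609 \right)} = \left(-8\right) 240 \left(1 - 361\right) + 104 = \left(-8\right) 240 \left(-360\right) + 104 = 691200 + 104 = 691304$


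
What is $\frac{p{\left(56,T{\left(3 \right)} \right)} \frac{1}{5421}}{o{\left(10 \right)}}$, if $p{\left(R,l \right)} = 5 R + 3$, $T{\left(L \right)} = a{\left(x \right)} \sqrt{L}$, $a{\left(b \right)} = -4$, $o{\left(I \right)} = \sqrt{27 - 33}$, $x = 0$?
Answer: $- \frac{283 i \sqrt{6}}{32526} \approx - 0.021312 i$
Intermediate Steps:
$o{\left(I \right)} = i \sqrt{6}$ ($o{\left(I \right)} = \sqrt{-6} = i \sqrt{6}$)
$T{\left(L \right)} = - 4 \sqrt{L}$
$p{\left(R,l \right)} = 3 + 5 R$
$\frac{p{\left(56,T{\left(3 \right)} \right)} \frac{1}{5421}}{o{\left(10 \right)}} = \frac{\left(3 + 5 \cdot 56\right) \frac{1}{5421}}{i \sqrt{6}} = \left(3 + 280\right) \frac{1}{5421} \left(- \frac{i \sqrt{6}}{6}\right) = 283 \cdot \frac{1}{5421} \left(- \frac{i \sqrt{6}}{6}\right) = \frac{283 \left(- \frac{i \sqrt{6}}{6}\right)}{5421} = - \frac{283 i \sqrt{6}}{32526}$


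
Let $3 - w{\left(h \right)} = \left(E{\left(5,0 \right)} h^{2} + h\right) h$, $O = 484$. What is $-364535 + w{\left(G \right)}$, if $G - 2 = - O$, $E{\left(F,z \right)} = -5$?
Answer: $-560497696$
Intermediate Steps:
$G = -482$ ($G = 2 - 484 = -482$)
$w{\left(h \right)} = 3 - h \left(h - 5 h^{2}\right)$ ($w{\left(h \right)} = 3 - \left(- 5 h^{2} + h\right) h = 3 - \left(h - 5 h^{2}\right) h = 3 - h \left(h - 5 h^{2}\right)$)
$-364535 + w{\left(G \right)} = -364535 + \left(3 - \left(-482\right)^{2} + 5 \left(-482\right)^{3}\right) = -364535 + \left(3 - 232324 + 5 \left(-111980168\right)\right) = -364535 - 560133161 = -560497696$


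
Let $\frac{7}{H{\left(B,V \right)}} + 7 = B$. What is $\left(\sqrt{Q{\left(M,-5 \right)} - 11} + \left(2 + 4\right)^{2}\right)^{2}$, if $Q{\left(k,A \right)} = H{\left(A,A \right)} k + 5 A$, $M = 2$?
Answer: $\frac{\left(216 + i \sqrt{1338}\right)^{2}}{36} \approx 1258.8 + 438.94 i$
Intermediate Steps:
$H{\left(B,V \right)} = \frac{7}{-7 + B}$
$Q{\left(k,A \right)} = 5 A + \frac{7 k}{-7 + A}$ ($Q{\left(k,A \right)} = \frac{7}{-7 + A} k + 5 A = \frac{7 k}{-7 + A} + 5 A = 5 A + \frac{7 k}{-7 + A}$)
$\left(\sqrt{Q{\left(M,-5 \right)} - 11} + \left(2 + 4\right)^{2}\right)^{2} = \left(\sqrt{\frac{7 \cdot 2 + 5 \left(-5\right) \left(-7 - 5\right)}{-7 - 5} - 11} + \left(2 + 4\right)^{2}\right)^{2} = \left(\sqrt{\frac{14 + 5 \left(-5\right) \left(-12\right)}{-12} - 11} + 6^{2}\right)^{2} = \left(\sqrt{- \frac{14 + 300}{12} - 11} + 36\right)^{2} = \left(\sqrt{\left(- \frac{1}{12}\right) 314 - 11} + 36\right)^{2} = \left(\sqrt{- \frac{157}{6} - 11} + 36\right)^{2} = \left(\sqrt{- \frac{223}{6}} + 36\right)^{2} = \left(\frac{i \sqrt{1338}}{6} + 36\right)^{2} = \left(36 + \frac{i \sqrt{1338}}{6}\right)^{2}$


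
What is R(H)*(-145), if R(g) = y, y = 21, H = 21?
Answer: -3045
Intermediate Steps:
R(g) = 21
R(H)*(-145) = 21*(-145) = -3045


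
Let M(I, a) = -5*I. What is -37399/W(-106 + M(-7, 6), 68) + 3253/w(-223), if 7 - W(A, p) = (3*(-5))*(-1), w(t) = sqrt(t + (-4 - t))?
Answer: 37399/8 - 3253*I/2 ≈ 4674.9 - 1626.5*I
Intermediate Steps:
w(t) = 2*I (w(t) = sqrt(-4) = 2*I)
W(A, p) = -8 (W(A, p) = 7 - 3*(-5)*(-1) = 7 - (-15)*(-1) = 7 - 1*15 = 7 - 15 = -8)
-37399/W(-106 + M(-7, 6), 68) + 3253/w(-223) = -37399/(-8) + 3253/((2*I)) = -37399*(-1/8) + 3253*(-I/2) = 37399/8 - 3253*I/2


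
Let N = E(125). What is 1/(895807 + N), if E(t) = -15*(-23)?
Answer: 1/896152 ≈ 1.1159e-6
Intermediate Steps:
E(t) = 345
N = 345
1/(895807 + N) = 1/(895807 + 345) = 1/896152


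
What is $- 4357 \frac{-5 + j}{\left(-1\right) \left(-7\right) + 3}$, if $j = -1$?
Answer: $\frac{13071}{5} \approx 2614.2$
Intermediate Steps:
$- 4357 \frac{-5 + j}{\left(-1\right) \left(-7\right) + 3} = - 4357 \frac{-5 - 1}{\left(-1\right) \left(-7\right) + 3} = - 4357 \left(- \frac{6}{7 + 3}\right) = - 4357 \left(- \frac{6}{10}\right) = - 4357 \left(\left(-6\right) \frac{1}{10}\right) = \left(-4357\right) \left(- \frac{3}{5}\right) = \frac{13071}{5}$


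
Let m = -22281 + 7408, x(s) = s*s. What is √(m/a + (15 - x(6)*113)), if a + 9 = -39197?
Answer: I*√6229325486270/39206 ≈ 63.66*I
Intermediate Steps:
a = -39206 (a = -9 - 39197 = -39206)
x(s) = s²
m = -14873
√(m/a + (15 - x(6)*113)) = √(-14873/(-39206) + (15 - 1*6²*113)) = √(-14873*(-1/39206) + (15 - 1*36*113)) = √(14873/39206 + (15 - 36*113)) = √(14873/39206 + (15 - 4068)) = √(14873/39206 - 4053) = √(-158887045/39206) = I*√6229325486270/39206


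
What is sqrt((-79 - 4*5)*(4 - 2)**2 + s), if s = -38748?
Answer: 2*I*sqrt(9786) ≈ 197.85*I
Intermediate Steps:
sqrt((-79 - 4*5)*(4 - 2)**2 + s) = sqrt((-79 - 4*5)*(4 - 2)**2 - 38748) = sqrt((-79 - 20)*2**2 - 38748) = sqrt(-99*4 - 38748) = sqrt(-396 - 38748) = sqrt(-39144) = 2*I*sqrt(9786)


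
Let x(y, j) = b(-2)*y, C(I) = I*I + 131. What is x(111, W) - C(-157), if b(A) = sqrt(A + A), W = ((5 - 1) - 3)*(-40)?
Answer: -24780 + 222*I ≈ -24780.0 + 222.0*I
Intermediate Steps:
C(I) = 131 + I**2 (C(I) = I**2 + 131 = 131 + I**2)
W = -40 (W = (4 - 3)*(-40) = 1*(-40) = -40)
b(A) = sqrt(2)*sqrt(A) (b(A) = sqrt(2*A) = sqrt(2)*sqrt(A))
x(y, j) = 2*I*y (x(y, j) = (sqrt(2)*sqrt(-2))*y = (sqrt(2)*(I*sqrt(2)))*y = (2*I)*y = 2*I*y)
x(111, W) - C(-157) = 2*I*111 - (131 + (-157)**2) = 222*I - (131 + 24649) = 222*I - 1*24780 = 222*I - 24780 = -24780 + 222*I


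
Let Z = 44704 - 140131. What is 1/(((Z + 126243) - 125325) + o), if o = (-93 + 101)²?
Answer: -1/94445 ≈ -1.0588e-5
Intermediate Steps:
Z = -95427
o = 64 (o = 8² = 64)
1/(((Z + 126243) - 125325) + o) = 1/(((-95427 + 126243) - 125325) + 64) = 1/((30816 - 125325) + 64) = 1/(-94509 + 64) = 1/(-94445) = -1/94445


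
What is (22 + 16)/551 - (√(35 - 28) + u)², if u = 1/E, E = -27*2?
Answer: -586145/84564 + √7/27 ≈ -6.8334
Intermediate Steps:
E = -54
u = -1/54 (u = 1/(-54) = -1/54 ≈ -0.018519)
(22 + 16)/551 - (√(35 - 28) + u)² = (22 + 16)/551 - (√(35 - 28) - 1/54)² = 38*(1/551) - (√7 - 1/54)² = 2/29 - (-1/54 + √7)²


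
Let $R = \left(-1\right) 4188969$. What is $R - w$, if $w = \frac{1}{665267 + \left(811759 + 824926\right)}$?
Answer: $- \frac{9642805567489}{2301952} \approx -4.189 \cdot 10^{6}$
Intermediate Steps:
$w = \frac{1}{2301952}$ ($w = \frac{1}{665267 + 1636685} = \frac{1}{2301952} \approx 4.3441 \cdot 10^{-7}$)
$R = -4188969$
$R - w = -4188969 - \frac{1}{2301952} = - \frac{9642805567489}{2301952}$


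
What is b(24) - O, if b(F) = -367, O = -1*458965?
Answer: 458598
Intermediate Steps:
O = -458965
b(24) - O = -367 - 1*(-458965) = -367 + 458965 = 458598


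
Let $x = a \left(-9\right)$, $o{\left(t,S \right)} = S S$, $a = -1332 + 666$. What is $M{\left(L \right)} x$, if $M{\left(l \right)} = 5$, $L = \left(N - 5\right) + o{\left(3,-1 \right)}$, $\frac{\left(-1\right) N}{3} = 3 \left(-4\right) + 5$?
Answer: $29970$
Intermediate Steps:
$a = -666$
$o{\left(t,S \right)} = S^{2}$
$N = 21$ ($N = - 3 \left(3 \left(-4\right) + 5\right) = - 3 \left(-12 + 5\right) = \left(-3\right) \left(-7\right) = 21$)
$L = 17$ ($L = \left(21 - 5\right) + \left(-1\right)^{2} = 16 + 1 = 17$)
$x = 5994$ ($x = \left(-666\right) \left(-9\right) = 5994$)
$M{\left(L \right)} x = 5 \cdot 5994 = 29970$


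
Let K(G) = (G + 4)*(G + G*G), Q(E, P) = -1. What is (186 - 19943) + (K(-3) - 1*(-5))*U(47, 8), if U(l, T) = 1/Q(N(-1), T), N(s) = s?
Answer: -19768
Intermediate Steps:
K(G) = (4 + G)*(G + G²)
U(l, T) = -1 (U(l, T) = 1/(-1) = -1)
(186 - 19943) + (K(-3) - 1*(-5))*U(47, 8) = (186 - 19943) + (-3*(4 + (-3)² + 5*(-3)) - 1*(-5))*(-1) = -19757 + (-3*(4 + 9 - 15) + 5)*(-1) = -19757 + (-3*(-2) + 5)*(-1) = -19757 + (6 + 5)*(-1) = -19757 + 11*(-1) = -19757 - 11 = -19768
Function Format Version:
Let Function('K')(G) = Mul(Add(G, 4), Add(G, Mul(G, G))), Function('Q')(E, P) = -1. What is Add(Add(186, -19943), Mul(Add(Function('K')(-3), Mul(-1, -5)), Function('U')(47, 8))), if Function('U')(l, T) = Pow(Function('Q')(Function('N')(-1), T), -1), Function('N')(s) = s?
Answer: -19768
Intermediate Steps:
Function('K')(G) = Mul(Add(4, G), Add(G, Pow(G, 2)))
Function('U')(l, T) = -1 (Function('U')(l, T) = Pow(-1, -1) = -1)
Add(Add(186, -19943), Mul(Add(Function('K')(-3), Mul(-1, -5)), Function('U')(47, 8))) = Add(Add(186, -19943), Mul(Add(Mul(-3, Add(4, Pow(-3, 2), Mul(5, -3))), Mul(-1, -5)), -1)) = Add(-19757, Mul(Add(Mul(-3, Add(4, 9, -15)), 5), -1)) = Add(-19757, Mul(Add(Mul(-3, -2), 5), -1)) = Add(-19757, Mul(Add(6, 5), -1)) = Add(-19757, Mul(11, -1)) = Add(-19757, -11) = -19768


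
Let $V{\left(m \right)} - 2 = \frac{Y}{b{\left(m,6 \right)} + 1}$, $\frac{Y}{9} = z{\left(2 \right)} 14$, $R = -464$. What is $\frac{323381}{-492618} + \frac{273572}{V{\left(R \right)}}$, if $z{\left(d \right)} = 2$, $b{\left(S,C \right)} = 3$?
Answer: $\frac{10365036287}{2463090} \approx 4208.1$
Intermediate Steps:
$Y = 252$ ($Y = 9 \cdot 2 \cdot 14 = 9 \cdot 28 = 252$)
$V{\left(m \right)} = 65$ ($V{\left(m \right)} = 2 + \frac{252}{3 + 1} = 2 + \frac{252}{4} = 2 + 252 \cdot \frac{1}{4} = 2 + 63 = 65$)
$\frac{323381}{-492618} + \frac{273572}{V{\left(R \right)}} = \frac{323381}{-492618} + \frac{273572}{65} = 323381 \left(- \frac{1}{492618}\right) + 273572 \cdot \frac{1}{65} = - \frac{323381}{492618} + \frac{21044}{5} = \frac{10365036287}{2463090}$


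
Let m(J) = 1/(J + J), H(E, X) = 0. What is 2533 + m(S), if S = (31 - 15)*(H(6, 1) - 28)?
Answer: 2269567/896 ≈ 2533.0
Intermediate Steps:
S = -448 (S = (31 - 15)*(0 - 28) = 16*(-28) = -448)
m(J) = 1/(2*J)
2533 + m(S) = 2533 + (½)/(-448) = 2533 + (½)*(-1/448) = 2533 - 1/896 = 2269567/896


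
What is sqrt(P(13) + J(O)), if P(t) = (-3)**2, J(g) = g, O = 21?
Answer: sqrt(30) ≈ 5.4772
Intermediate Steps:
P(t) = 9
sqrt(P(13) + J(O)) = sqrt(9 + 21) = sqrt(30)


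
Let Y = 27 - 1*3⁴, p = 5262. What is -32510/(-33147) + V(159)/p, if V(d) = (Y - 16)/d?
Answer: 503656135/513568569 ≈ 0.98070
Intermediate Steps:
Y = -54 (Y = 27 - 1*81 = 27 - 81 = -54)
V(d) = -70/d (V(d) = (-54 - 16)/d = -70/d)
-32510/(-33147) + V(159)/p = -32510/(-33147) - 70/159/5262 = -32510*(-1/33147) - 70*1/159*(1/5262) = 32510/33147 - 70/159*1/5262 = 32510/33147 - 35/418329 = 503656135/513568569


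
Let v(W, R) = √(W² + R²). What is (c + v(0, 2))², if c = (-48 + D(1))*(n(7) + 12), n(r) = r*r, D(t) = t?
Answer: 8208225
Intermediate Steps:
n(r) = r²
v(W, R) = √(R² + W²)
c = -2867 (c = (-48 + 1)*(7² + 12) = -47*(49 + 12) = -47*61 = -2867)
(c + v(0, 2))² = (-2867 + √(2² + 0²))² = (-2867 + √(4 + 0))² = (-2867 + √4)² = (-2867 + 2)² = (-2865)² = 8208225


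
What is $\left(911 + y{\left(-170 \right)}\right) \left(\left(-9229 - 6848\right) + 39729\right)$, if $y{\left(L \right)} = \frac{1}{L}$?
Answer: $\frac{1831480794}{85} \approx 2.1547 \cdot 10^{7}$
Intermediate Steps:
$\left(911 + y{\left(-170 \right)}\right) \left(\left(-9229 - 6848\right) + 39729\right) = \left(911 + \frac{1}{-170}\right) \left(\left(-9229 - 6848\right) + 39729\right) = \left(911 - \frac{1}{170}\right) \left(-16077 + 39729\right) = \frac{154869}{170} \cdot 23652 = \frac{1831480794}{85}$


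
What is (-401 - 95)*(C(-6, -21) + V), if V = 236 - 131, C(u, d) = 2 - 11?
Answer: -47616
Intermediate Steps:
C(u, d) = -9
V = 105
(-401 - 95)*(C(-6, -21) + V) = (-401 - 95)*(-9 + 105) = -496*96 = -47616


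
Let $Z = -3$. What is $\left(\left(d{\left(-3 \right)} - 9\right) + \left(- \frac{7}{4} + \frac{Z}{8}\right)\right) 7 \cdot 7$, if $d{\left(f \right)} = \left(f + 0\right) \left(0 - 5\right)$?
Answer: $\frac{1519}{8} \approx 189.88$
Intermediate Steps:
$d{\left(f \right)} = - 5 f$ ($d{\left(f \right)} = f \left(-5\right) = - 5 f$)
$\left(\left(d{\left(-3 \right)} - 9\right) + \left(- \frac{7}{4} + \frac{Z}{8}\right)\right) 7 \cdot 7 = \left(\left(\left(-5\right) \left(-3\right) - 9\right) - \left(\frac{3}{8} + \frac{7}{4}\right)\right) 7 \cdot 7 = \left(\left(15 - 9\right) - \frac{17}{8}\right) 7 \cdot 7 = \left(6 - \frac{17}{8}\right) 7 \cdot 7 = \frac{31}{8} \cdot 7 \cdot 7 = \frac{217}{8} \cdot 7 = \frac{1519}{8}$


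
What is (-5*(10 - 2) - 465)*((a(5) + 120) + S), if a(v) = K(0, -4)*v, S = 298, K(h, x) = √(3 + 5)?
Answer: -211090 - 5050*√2 ≈ -2.1823e+5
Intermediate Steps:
K(h, x) = 2*√2 (K(h, x) = √8 = 2*√2)
a(v) = 2*v*√2 (a(v) = (2*√2)*v = 2*v*√2)
(-5*(10 - 2) - 465)*((a(5) + 120) + S) = (-5*(10 - 2) - 465)*((2*5*√2 + 120) + 298) = (-5*8 - 465)*((10*√2 + 120) + 298) = (-40 - 465)*((120 + 10*√2) + 298) = -505*(418 + 10*√2) = -211090 - 5050*√2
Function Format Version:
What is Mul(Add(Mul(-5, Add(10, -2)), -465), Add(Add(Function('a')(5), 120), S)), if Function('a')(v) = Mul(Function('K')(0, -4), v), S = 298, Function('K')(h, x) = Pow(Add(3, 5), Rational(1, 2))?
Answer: Add(-211090, Mul(-5050, Pow(2, Rational(1, 2)))) ≈ -2.1823e+5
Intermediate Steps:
Function('K')(h, x) = Mul(2, Pow(2, Rational(1, 2))) (Function('K')(h, x) = Pow(8, Rational(1, 2)) = Mul(2, Pow(2, Rational(1, 2))))
Function('a')(v) = Mul(2, v, Pow(2, Rational(1, 2))) (Function('a')(v) = Mul(Mul(2, Pow(2, Rational(1, 2))), v) = Mul(2, v, Pow(2, Rational(1, 2))))
Mul(Add(Mul(-5, Add(10, -2)), -465), Add(Add(Function('a')(5), 120), S)) = Mul(Add(Mul(-5, Add(10, -2)), -465), Add(Add(Mul(2, 5, Pow(2, Rational(1, 2))), 120), 298)) = Mul(Add(Mul(-5, 8), -465), Add(Add(Mul(10, Pow(2, Rational(1, 2))), 120), 298)) = Mul(Add(-40, -465), Add(Add(120, Mul(10, Pow(2, Rational(1, 2)))), 298)) = Mul(-505, Add(418, Mul(10, Pow(2, Rational(1, 2))))) = Add(-211090, Mul(-5050, Pow(2, Rational(1, 2))))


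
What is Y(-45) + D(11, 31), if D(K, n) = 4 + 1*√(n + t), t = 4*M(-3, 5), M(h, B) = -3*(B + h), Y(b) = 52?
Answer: 56 + √7 ≈ 58.646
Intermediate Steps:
M(h, B) = -3*B - 3*h
t = -24 (t = 4*(-3*5 - 3*(-3)) = 4*(-15 + 9) = 4*(-6) = -24)
D(K, n) = 4 + √(-24 + n) (D(K, n) = 4 + 1*√(n - 24) = 4 + 1*√(-24 + n) = 4 + √(-24 + n))
Y(-45) + D(11, 31) = 52 + (4 + √(-24 + 31)) = 52 + (4 + √7) = 56 + √7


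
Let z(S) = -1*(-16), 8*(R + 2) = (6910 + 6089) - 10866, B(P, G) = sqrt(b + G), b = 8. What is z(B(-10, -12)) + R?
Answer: 2245/8 ≈ 280.63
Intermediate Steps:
B(P, G) = sqrt(8 + G)
R = 2117/8 (R = -2 + ((6910 + 6089) - 10866)/8 = -2 + (12999 - 10866)/8 = -2 + (1/8)*2133 = -2 + 2133/8 = 2117/8 ≈ 264.63)
z(S) = 16
z(B(-10, -12)) + R = 16 + 2117/8 = 2245/8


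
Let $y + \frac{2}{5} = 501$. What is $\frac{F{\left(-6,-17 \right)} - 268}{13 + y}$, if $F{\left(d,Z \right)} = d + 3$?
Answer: $- \frac{1355}{2568} \approx -0.52765$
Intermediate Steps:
$y = \frac{2503}{5}$ ($y = - \frac{2}{5} + 501 = \frac{2503}{5} \approx 500.6$)
$F{\left(d,Z \right)} = 3 + d$
$\frac{F{\left(-6,-17 \right)} - 268}{13 + y} = \frac{\left(3 - 6\right) - 268}{13 + \frac{2503}{5}} = \frac{-3 - 268}{\frac{2568}{5}} = \left(-271\right) \frac{5}{2568} = - \frac{1355}{2568}$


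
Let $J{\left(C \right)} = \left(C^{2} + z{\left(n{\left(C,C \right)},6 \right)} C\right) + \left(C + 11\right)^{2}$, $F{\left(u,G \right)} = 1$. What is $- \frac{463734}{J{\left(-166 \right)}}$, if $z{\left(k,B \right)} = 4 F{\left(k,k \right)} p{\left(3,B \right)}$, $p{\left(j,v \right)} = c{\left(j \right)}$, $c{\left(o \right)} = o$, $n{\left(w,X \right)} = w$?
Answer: $- \frac{463734}{49589} \approx -9.3515$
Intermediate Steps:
$p{\left(j,v \right)} = j$
$z{\left(k,B \right)} = 12$ ($z{\left(k,B \right)} = 4 \cdot 1 \cdot 3 = 4 \cdot 3 = 12$)
$J{\left(C \right)} = C^{2} + \left(11 + C\right)^{2} + 12 C$ ($J{\left(C \right)} = \left(C^{2} + 12 C\right) + \left(C + 11\right)^{2} = \left(C^{2} + 12 C\right) + \left(11 + C\right)^{2} = C^{2} + \left(11 + C\right)^{2} + 12 C$)
$- \frac{463734}{J{\left(-166 \right)}} = - \frac{463734}{121 + 2 \left(-166\right)^{2} + 34 \left(-166\right)} = - \frac{463734}{121 + 2 \cdot 27556 - 5644} = - \frac{463734}{121 + 55112 - 5644} = - \frac{463734}{49589}$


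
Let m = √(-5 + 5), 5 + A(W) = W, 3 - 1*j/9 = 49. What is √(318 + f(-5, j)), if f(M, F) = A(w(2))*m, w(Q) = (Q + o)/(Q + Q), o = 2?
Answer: √318 ≈ 17.833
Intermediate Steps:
j = -414 (j = 27 - 9*49 = 27 - 441 = -414)
w(Q) = (2 + Q)/(2*Q) (w(Q) = (Q + 2)/(Q + Q) = (2 + Q)/((2*Q)) = (2 + Q)*(1/(2*Q)) = (2 + Q)/(2*Q))
A(W) = -5 + W
m = 0 (m = √0 = 0)
f(M, F) = 0 (f(M, F) = (-5 + (½)*(2 + 2)/2)*0 = (-5 + (½)*(½)*4)*0 = (-5 + 1)*0 = -4*0 = 0)
√(318 + f(-5, j)) = √(318 + 0) = √318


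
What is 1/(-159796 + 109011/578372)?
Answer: -578372/92421423101 ≈ -6.2580e-6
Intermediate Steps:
1/(-159796 + 109011/578372) = 1/(-92421423101/578372) = -578372/92421423101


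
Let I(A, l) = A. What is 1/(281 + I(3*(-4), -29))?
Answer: 1/269 ≈ 0.0037175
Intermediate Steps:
1/(281 + I(3*(-4), -29)) = 1/(281 + 3*(-4)) = 1/(281 - 12) = 1/269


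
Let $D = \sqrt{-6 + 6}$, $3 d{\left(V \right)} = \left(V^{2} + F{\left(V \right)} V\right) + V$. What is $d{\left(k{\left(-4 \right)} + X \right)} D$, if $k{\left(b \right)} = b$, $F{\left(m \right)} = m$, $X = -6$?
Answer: $0$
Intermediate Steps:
$d{\left(V \right)} = \frac{V}{3} + \frac{2 V^{2}}{3}$ ($d{\left(V \right)} = \frac{\left(V^{2} + V V\right) + V}{3} = \frac{\left(V^{2} + V^{2}\right) + V}{3} = \frac{2 V^{2} + V}{3} = \frac{V + 2 V^{2}}{3} = \frac{V}{3} + \frac{2 V^{2}}{3}$)
$D = 0$ ($D = \sqrt{0} = 0$)
$d{\left(k{\left(-4 \right)} + X \right)} D = \frac{\left(-4 - 6\right) \left(1 + 2 \left(-4 - 6\right)\right)}{3} \cdot 0 = \frac{1}{3} \left(-10\right) \left(1 + 2 \left(-10\right)\right) 0 = \frac{1}{3} \left(-10\right) \left(1 - 20\right) 0 = \frac{1}{3} \left(-10\right) \left(-19\right) 0 = \frac{190}{3} \cdot 0 = 0$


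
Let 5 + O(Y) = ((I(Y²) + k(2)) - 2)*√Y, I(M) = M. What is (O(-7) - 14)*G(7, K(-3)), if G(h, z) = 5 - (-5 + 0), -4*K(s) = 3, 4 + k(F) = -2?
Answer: -190 + 410*I*√7 ≈ -190.0 + 1084.8*I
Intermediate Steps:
k(F) = -6 (k(F) = -4 - 2 = -6)
K(s) = -¾ (K(s) = -¼*3 = -¾)
G(h, z) = 10 (G(h, z) = 5 - 1*(-5) = 5 + 5 = 10)
O(Y) = -5 + √Y*(-8 + Y²) (O(Y) = -5 + ((Y² - 6) - 2)*√Y = -5 + ((-6 + Y²) - 2)*√Y = -5 + (-8 + Y²)*√Y = -5 + √Y*(-8 + Y²))
(O(-7) - 14)*G(7, K(-3)) = ((-5 + (-7)^(5/2) - 8*I*√7) - 14)*10 = ((-5 + 49*I*√7 - 8*I*√7) - 14)*10 = ((-5 + 41*I*√7) - 14)*10 = (-19 + 41*I*√7)*10 = -190 + 410*I*√7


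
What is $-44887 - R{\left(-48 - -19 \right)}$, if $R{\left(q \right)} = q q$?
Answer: $-45728$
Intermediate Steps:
$R{\left(q \right)} = q^{2}$
$-44887 - R{\left(-48 - -19 \right)} = -44887 - \left(-48 - -19\right)^{2} = -44887 - \left(-48 + 19\right)^{2} = -44887 - \left(-29\right)^{2} = -44887 - 841 = -45728$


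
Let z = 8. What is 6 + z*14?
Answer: 118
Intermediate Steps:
6 + z*14 = 6 + 8*14 = 6 + 112 = 118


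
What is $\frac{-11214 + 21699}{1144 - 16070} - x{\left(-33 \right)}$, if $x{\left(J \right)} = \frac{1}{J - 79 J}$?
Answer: $- \frac{6750829}{9604881} \approx -0.70285$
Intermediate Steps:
$x{\left(J \right)} = - \frac{1}{78 J}$ ($x{\left(J \right)} = \frac{1}{\left(-78\right) J} = - \frac{1}{78 J}$)
$\frac{-11214 + 21699}{1144 - 16070} - x{\left(-33 \right)} = \frac{-11214 + 21699}{1144 - 16070} - - \frac{1}{78 \left(-33\right)} = \frac{10485}{-14926} - \left(- \frac{1}{78}\right) \left(- \frac{1}{33}\right) = 10485 \left(- \frac{1}{14926}\right) - \frac{1}{2574} = - \frac{10485}{14926} - \frac{1}{2574} = - \frac{6750829}{9604881}$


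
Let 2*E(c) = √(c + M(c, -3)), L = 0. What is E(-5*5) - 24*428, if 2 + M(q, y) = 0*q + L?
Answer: -10272 + 3*I*√3/2 ≈ -10272.0 + 2.5981*I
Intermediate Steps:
M(q, y) = -2 (M(q, y) = -2 + (0*q + 0) = -2 + (0 + 0) = -2 + 0 = -2)
E(c) = √(-2 + c)/2 (E(c) = √(c - 2)/2 = √(-2 + c)/2)
E(-5*5) - 24*428 = √(-2 - 5*5)/2 - 24*428 = √(-2 - 25)/2 - 10272 = √(-27)/2 - 10272 = (3*I*√3)/2 - 10272 = 3*I*√3/2 - 10272 = -10272 + 3*I*√3/2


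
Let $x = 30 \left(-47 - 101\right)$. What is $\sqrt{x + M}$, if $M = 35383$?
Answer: $\sqrt{30943} \approx 175.91$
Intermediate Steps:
$x = -4440$ ($x = 30 \left(-148\right) = -4440$)
$\sqrt{x + M} = \sqrt{-4440 + 35383} = \sqrt{30943}$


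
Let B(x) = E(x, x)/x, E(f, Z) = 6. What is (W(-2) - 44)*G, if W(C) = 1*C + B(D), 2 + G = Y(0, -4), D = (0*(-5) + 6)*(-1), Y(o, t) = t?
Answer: 282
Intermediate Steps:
D = -6 (D = (0 + 6)*(-1) = 6*(-1) = -6)
G = -6 (G = -2 - 4 = -6)
B(x) = 6/x
W(C) = -1 + C (W(C) = 1*C + 6/(-6) = C + 6*(-1/6) = C - 1 = -1 + C)
(W(-2) - 44)*G = ((-1 - 2) - 44)*(-6) = (-3 - 44)*(-6) = -47*(-6) = 282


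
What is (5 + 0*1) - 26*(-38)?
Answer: 993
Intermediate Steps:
(5 + 0*1) - 26*(-38) = (5 + 0) + 988 = 5 + 988 = 993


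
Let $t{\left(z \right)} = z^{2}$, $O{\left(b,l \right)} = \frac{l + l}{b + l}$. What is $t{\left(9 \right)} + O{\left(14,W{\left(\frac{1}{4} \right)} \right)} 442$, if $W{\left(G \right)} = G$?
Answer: $\frac{5501}{57} \approx 96.509$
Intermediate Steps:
$O{\left(b,l \right)} = \frac{2 l}{b + l}$
$t{\left(9 \right)} + O{\left(14,W{\left(\frac{1}{4} \right)} \right)} 442 = 9^{2} + \frac{2}{4 \left(14 + \frac{1}{4}\right)} 442 = 81 + 2 \cdot \frac{1}{4} \frac{1}{14 + \frac{1}{4}} \cdot 442 = 81 + 2 \cdot \frac{1}{4} \frac{1}{\frac{57}{4}} \cdot 442 = 81 + 2 \cdot \frac{1}{4} \cdot \frac{4}{57} \cdot 442 = 81 + \frac{2}{57} \cdot 442 = 81 + \frac{884}{57} = \frac{5501}{57}$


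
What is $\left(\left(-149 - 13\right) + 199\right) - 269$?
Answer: $-232$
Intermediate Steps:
$\left(\left(-149 - 13\right) + 199\right) - 269 = \left(-162 + 199\right) - 269 = 37 - 269 = -232$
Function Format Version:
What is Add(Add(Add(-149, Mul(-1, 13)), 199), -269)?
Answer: -232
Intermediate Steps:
Add(Add(Add(-149, Mul(-1, 13)), 199), -269) = Add(Add(Add(-149, -13), 199), -269) = Add(Add(-162, 199), -269) = Add(37, -269) = -232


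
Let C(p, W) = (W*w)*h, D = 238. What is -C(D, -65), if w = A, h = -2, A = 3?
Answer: -390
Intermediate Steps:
w = 3
C(p, W) = -6*W (C(p, W) = (W*3)*(-2) = (3*W)*(-2) = -6*W)
-C(D, -65) = -(-6)*(-65) = -1*390 = -390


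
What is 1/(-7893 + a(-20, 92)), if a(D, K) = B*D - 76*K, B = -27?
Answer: -1/14345 ≈ -6.9711e-5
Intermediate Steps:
a(D, K) = -76*K - 27*D (a(D, K) = -27*D - 76*K = -76*K - 27*D)
1/(-7893 + a(-20, 92)) = 1/(-7893 + (-76*92 - 27*(-20))) = 1/(-7893 + (-6992 + 540)) = 1/(-7893 - 6452) = 1/(-14345) = -1/14345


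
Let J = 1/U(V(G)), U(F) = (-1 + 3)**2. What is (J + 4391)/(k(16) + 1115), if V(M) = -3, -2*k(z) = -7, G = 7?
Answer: 17565/4474 ≈ 3.9260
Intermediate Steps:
k(z) = 7/2 (k(z) = -1/2*(-7) = 7/2)
U(F) = 4 (U(F) = 2**2 = 4)
J = 1/4 ≈ 0.25000
(J + 4391)/(k(16) + 1115) = (1/4 + 4391)/(7/2 + 1115) = 17565/(4*(2237/2)) = (17565/4)*(2/2237) = 17565/4474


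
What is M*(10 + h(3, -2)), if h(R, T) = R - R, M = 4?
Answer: 40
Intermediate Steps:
h(R, T) = 0
M*(10 + h(3, -2)) = 4*(10 + 0) = 4*10 = 40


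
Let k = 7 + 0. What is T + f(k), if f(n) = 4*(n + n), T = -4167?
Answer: -4111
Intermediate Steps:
k = 7
f(n) = 8*n (f(n) = 4*(2*n) = 8*n)
T + f(k) = -4167 + 8*7 = -4167 + 56 = -4111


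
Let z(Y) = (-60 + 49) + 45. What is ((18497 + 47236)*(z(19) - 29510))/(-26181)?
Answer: 645848636/8727 ≈ 74006.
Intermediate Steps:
z(Y) = 34 (z(Y) = -11 + 45 = 34)
((18497 + 47236)*(z(19) - 29510))/(-26181) = ((18497 + 47236)*(34 - 29510))/(-26181) = (65733*(-29476))*(-1/26181) = -1937545908*(-1/26181) = 645848636/8727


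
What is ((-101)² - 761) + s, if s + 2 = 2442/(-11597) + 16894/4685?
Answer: 512969375858/54331945 ≈ 9441.4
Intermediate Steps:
s = 75815058/54331945 (s = -2 + (2442/(-11597) + 16894/4685) = -2 + (2442*(-1/11597) + 16894*(1/4685)) = -2 + (-2442/11597 + 16894/4685) = -2 + 184478948/54331945 = 75815058/54331945 ≈ 1.3954)
((-101)² - 761) + s = ((-101)² - 761) + 75815058/54331945 = (10201 - 761) + 75815058/54331945 = 9440 + 75815058/54331945 = 512969375858/54331945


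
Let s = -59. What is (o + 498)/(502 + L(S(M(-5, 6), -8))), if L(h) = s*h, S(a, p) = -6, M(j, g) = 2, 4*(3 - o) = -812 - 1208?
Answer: 503/428 ≈ 1.1752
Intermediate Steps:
o = 508 (o = 3 - (-812 - 1208)/4 = 3 - 1/4*(-2020) = 3 + 505 = 508)
L(h) = -59*h
(o + 498)/(502 + L(S(M(-5, 6), -8))) = (508 + 498)/(502 - 59*(-6)) = 1006/(502 + 354) = 1006/856 = 1006*(1/856) = 503/428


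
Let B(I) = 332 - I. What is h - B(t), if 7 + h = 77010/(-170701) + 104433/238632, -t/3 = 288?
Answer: -16334806544761/13578240344 ≈ -1203.0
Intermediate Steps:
t = -864 (t = -3*288 = -864)
h = -95231093337/13578240344 (h = -7 + (77010/(-170701) + 104433/238632) = -7 + (77010*(-1/170701) + 104433*(1/238632)) = -7 + (-77010/170701 + 34811/79544) = -7 - 183410929/13578240344 = -95231093337/13578240344 ≈ -7.0135)
h - B(t) = -95231093337/13578240344 - (332 - 1*(-864)) = -95231093337/13578240344 - (332 + 864) = -95231093337/13578240344 - 1*1196 = -95231093337/13578240344 - 1196 = -16334806544761/13578240344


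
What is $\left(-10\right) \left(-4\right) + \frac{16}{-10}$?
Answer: $\frac{192}{5} \approx 38.4$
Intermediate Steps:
$\left(-10\right) \left(-4\right) + \frac{16}{-10} = 40 + 16 \left(- \frac{1}{10}\right) = 40 - \frac{8}{5} = \frac{192}{5}$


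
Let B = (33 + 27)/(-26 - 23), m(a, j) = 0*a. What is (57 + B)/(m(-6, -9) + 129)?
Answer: 911/2107 ≈ 0.43237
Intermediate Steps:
m(a, j) = 0
B = -60/49 (B = 60/(-49) = 60*(-1/49) = -60/49 ≈ -1.2245)
(57 + B)/(m(-6, -9) + 129) = (57 - 60/49)/(0 + 129) = (2733/49)/129 = (1/129)*(2733/49) = 911/2107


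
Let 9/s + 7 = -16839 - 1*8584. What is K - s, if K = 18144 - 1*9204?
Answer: 227344209/25430 ≈ 8940.0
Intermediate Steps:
K = 8940 (K = 18144 - 9204 = 8940)
s = -9/25430 (s = 9/(-7 + (-16839 - 1*8584)) = 9/(-7 + (-16839 - 8584)) = 9/(-7 - 25423) = 9/(-25430) = 9*(-1/25430) = -9/25430 ≈ -0.00035391)
K - s = 8940 - 1*(-9/25430) = 8940 + 9/25430 = 227344209/25430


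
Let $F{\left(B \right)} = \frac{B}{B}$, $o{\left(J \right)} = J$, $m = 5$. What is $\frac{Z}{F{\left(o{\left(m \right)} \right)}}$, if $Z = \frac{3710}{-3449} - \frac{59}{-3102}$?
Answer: $- \frac{11304929}{10698798} \approx -1.0567$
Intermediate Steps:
$F{\left(B \right)} = 1$
$Z = - \frac{11304929}{10698798}$ ($Z = 3710 \left(- \frac{1}{3449}\right) - - \frac{59}{3102} = - \frac{3710}{3449} + \frac{59}{3102} = - \frac{11304929}{10698798} \approx -1.0567$)
$\frac{Z}{F{\left(o{\left(m \right)} \right)}} = - \frac{11304929}{10698798 \cdot 1} = \left(- \frac{11304929}{10698798}\right) 1 = - \frac{11304929}{10698798}$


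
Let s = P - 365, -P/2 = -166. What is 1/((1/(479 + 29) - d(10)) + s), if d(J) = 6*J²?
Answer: -508/321563 ≈ -0.0015798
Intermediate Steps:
P = 332 (P = -2*(-166) = 332)
s = -33 (s = 332 - 365 = -33)
1/((1/(479 + 29) - d(10)) + s) = 1/((1/(479 + 29) - 6*10²) - 33) = 1/((1/508 - 6*100) - 33) = 1/((1/508 - 1*600) - 33) = 1/((1/508 - 600) - 33) = 1/(-304799/508 - 33) = 1/(-321563/508) = -508/321563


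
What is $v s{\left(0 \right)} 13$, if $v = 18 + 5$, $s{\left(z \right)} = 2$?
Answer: $598$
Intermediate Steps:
$v = 23$
$v s{\left(0 \right)} 13 = 23 \cdot 2 \cdot 13 = 46 \cdot 13 = 598$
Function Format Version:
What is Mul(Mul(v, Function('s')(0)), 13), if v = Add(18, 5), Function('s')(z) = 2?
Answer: 598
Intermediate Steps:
v = 23
Mul(Mul(v, Function('s')(0)), 13) = Mul(Mul(23, 2), 13) = Mul(46, 13) = 598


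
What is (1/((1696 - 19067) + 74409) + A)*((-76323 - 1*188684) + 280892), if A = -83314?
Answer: -75486535543935/57038 ≈ -1.3234e+9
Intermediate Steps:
(1/((1696 - 19067) + 74409) + A)*((-76323 - 1*188684) + 280892) = (1/((1696 - 19067) + 74409) - 83314)*((-76323 - 1*188684) + 280892) = (1/(-17371 + 74409) - 83314)*((-76323 - 188684) + 280892) = (1/57038 - 83314)*(-265007 + 280892) = (1/57038 - 83314)*15885 = -4752063931/57038*15885 = -75486535543935/57038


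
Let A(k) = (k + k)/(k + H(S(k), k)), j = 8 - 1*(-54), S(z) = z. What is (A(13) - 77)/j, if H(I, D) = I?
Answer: -38/31 ≈ -1.2258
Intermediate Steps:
j = 62 (j = 8 + 54 = 62)
A(k) = 1 (A(k) = (k + k)/(k + k) = (2*k)/((2*k)) = (2*k)*(1/(2*k)) = 1)
(A(13) - 77)/j = (1 - 77)/62 = -76*1/62 = -38/31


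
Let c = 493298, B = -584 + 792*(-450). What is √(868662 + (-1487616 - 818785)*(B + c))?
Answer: 18*I*√970351473 ≈ 5.6071e+5*I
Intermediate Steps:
B = -356984 (B = -584 - 356400 = -356984)
√(868662 + (-1487616 - 818785)*(B + c)) = √(868662 + (-1487616 - 818785)*(-356984 + 493298)) = √(868662 - 2306401*136314) = √(868662 - 314394745914) = √(-314393877252) = 18*I*√970351473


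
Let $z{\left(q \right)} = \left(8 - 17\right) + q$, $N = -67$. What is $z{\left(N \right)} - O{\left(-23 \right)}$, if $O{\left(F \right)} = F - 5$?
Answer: $-48$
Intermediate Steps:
$O{\left(F \right)} = -5 + F$
$z{\left(q \right)} = -9 + q$
$z{\left(N \right)} - O{\left(-23 \right)} = \left(-9 - 67\right) - \left(-5 - 23\right) = -76 - -28 = -76 + 28 = -48$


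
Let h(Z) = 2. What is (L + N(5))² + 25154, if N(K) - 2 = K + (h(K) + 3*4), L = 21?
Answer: 26918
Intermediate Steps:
N(K) = 16 + K (N(K) = 2 + (K + (2 + 3*4)) = 2 + (K + (2 + 12)) = 2 + (K + 14) = 2 + (14 + K) = 16 + K)
(L + N(5))² + 25154 = (21 + (16 + 5))² + 25154 = (21 + 21)² + 25154 = 42² + 25154 = 1764 + 25154 = 26918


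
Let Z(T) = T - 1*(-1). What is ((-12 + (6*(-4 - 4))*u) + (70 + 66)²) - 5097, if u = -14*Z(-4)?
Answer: 11371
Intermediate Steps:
Z(T) = 1 + T (Z(T) = T + 1 = 1 + T)
u = 42 (u = -14*(1 - 4) = -14*(-3) = 42)
((-12 + (6*(-4 - 4))*u) + (70 + 66)²) - 5097 = ((-12 + (6*(-4 - 4))*42) + (70 + 66)²) - 5097 = ((-12 + (6*(-8))*42) + 136²) - 5097 = ((-12 - 48*42) + 18496) - 5097 = ((-12 - 2016) + 18496) - 5097 = (-2028 + 18496) - 5097 = 16468 - 5097 = 11371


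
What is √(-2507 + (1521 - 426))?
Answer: 2*I*√353 ≈ 37.577*I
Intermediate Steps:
√(-2507 + (1521 - 426)) = √(-2507 + 1095) = √(-1412) = 2*I*√353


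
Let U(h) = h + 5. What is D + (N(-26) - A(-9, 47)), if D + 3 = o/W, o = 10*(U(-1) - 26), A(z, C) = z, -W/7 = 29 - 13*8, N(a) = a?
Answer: -2144/105 ≈ -20.419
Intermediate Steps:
W = 525 (W = -7*(29 - 13*8) = -7*(29 - 104) = -7*(-75) = 525)
U(h) = 5 + h
o = -220 (o = 10*((5 - 1) - 26) = 10*(4 - 26) = 10*(-22) = -220)
D = -359/105 (D = -3 - 220/525 = -3 - 220*1/525 = -3 - 44/105 = -359/105 ≈ -3.4190)
D + (N(-26) - A(-9, 47)) = -359/105 + (-26 - 1*(-9)) = -359/105 + (-26 + 9) = -359/105 - 17 = -2144/105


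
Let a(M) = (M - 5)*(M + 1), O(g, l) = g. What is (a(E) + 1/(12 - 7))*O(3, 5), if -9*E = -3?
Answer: -271/15 ≈ -18.067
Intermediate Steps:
E = ⅓ (E = -⅑*(-3) = ⅓ ≈ 0.33333)
a(M) = (1 + M)*(-5 + M) (a(M) = (-5 + M)*(1 + M) = (1 + M)*(-5 + M))
(a(E) + 1/(12 - 7))*O(3, 5) = ((-5 + (⅓)² - 4*⅓) + 1/(12 - 7))*3 = ((-5 + ⅑ - 4/3) + 1/5)*3 = (-56/9 + ⅕)*3 = -271/45*3 = -271/15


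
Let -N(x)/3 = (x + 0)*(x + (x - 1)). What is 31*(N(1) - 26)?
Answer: -899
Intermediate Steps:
N(x) = -3*x*(-1 + 2*x) (N(x) = -3*(x + 0)*(x + (x - 1)) = -3*x*(x + (-1 + x)) = -3*x*(-1 + 2*x))
31*(N(1) - 26) = 31*(3*1*(1 - 2*1) - 26) = 31*(3*1*(1 - 2) - 26) = 31*(3*1*(-1) - 26) = 31*(-3 - 26) = 31*(-29) = -899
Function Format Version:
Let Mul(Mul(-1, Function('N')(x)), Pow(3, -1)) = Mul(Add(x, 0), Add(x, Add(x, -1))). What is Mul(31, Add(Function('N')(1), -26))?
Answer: -899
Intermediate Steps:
Function('N')(x) = Mul(-3, x, Add(-1, Mul(2, x))) (Function('N')(x) = Mul(-3, Mul(Add(x, 0), Add(x, Add(x, -1)))) = Mul(-3, Mul(x, Add(x, Add(-1, x)))) = Mul(-3, Mul(x, Add(-1, Mul(2, x)))) = Mul(-3, x, Add(-1, Mul(2, x))))
Mul(31, Add(Function('N')(1), -26)) = Mul(31, Add(Mul(3, 1, Add(1, Mul(-2, 1))), -26)) = Mul(31, Add(Mul(3, 1, Add(1, -2)), -26)) = Mul(31, Add(Mul(3, 1, -1), -26)) = Mul(31, Add(-3, -26)) = Mul(31, -29) = -899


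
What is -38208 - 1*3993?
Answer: -42201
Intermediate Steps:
-38208 - 1*3993 = -38208 - 3993 = -42201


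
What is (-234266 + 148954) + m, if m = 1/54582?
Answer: -4656499583/54582 ≈ -85312.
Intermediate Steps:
m = 1/54582 ≈ 1.8321e-5
(-234266 + 148954) + m = (-234266 + 148954) + 1/54582 = -85312 + 1/54582 = -4656499583/54582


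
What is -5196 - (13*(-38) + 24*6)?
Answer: -4846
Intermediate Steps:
-5196 - (13*(-38) + 24*6) = -5196 - (-494 + 144) = -5196 - 1*(-350) = -5196 + 350 = -4846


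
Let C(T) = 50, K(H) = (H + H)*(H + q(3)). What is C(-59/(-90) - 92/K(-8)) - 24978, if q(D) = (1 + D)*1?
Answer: -24928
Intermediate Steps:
q(D) = 1 + D
K(H) = 2*H*(4 + H) (K(H) = (H + H)*(H + (1 + 3)) = (2*H)*(H + 4) = (2*H)*(4 + H) = 2*H*(4 + H))
C(-59/(-90) - 92/K(-8)) - 24978 = 50 - 24978 = -24928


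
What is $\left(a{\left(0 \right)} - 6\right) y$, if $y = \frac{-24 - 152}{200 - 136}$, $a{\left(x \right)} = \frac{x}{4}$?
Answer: $\frac{33}{2} \approx 16.5$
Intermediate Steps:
$a{\left(x \right)} = \frac{x}{4}$ ($a{\left(x \right)} = x \frac{1}{4} = \frac{x}{4}$)
$y = - \frac{11}{4}$ ($y = - \frac{176}{64} = \left(-176\right) \frac{1}{64} = - \frac{11}{4} \approx -2.75$)
$\left(a{\left(0 \right)} - 6\right) y = \left(\frac{1}{4} \cdot 0 - 6\right) \left(- \frac{11}{4}\right) = \left(0 - 6\right) \left(- \frac{11}{4}\right) = \left(-6\right) \left(- \frac{11}{4}\right) = \frac{33}{2}$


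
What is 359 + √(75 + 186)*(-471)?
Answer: 359 - 1413*√29 ≈ -7250.2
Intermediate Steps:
359 + √(75 + 186)*(-471) = 359 + √261*(-471) = 359 + (3*√29)*(-471) = 359 - 1413*√29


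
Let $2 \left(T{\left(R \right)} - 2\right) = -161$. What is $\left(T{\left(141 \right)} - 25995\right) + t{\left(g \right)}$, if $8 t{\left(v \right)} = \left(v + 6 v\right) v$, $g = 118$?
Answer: $-13890$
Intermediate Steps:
$T{\left(R \right)} = - \frac{157}{2}$ ($T{\left(R \right)} = 2 + \frac{1}{2} \left(-161\right) = 2 - \frac{161}{2} = - \frac{157}{2}$)
$t{\left(v \right)} = \frac{7 v^{2}}{8}$ ($t{\left(v \right)} = \frac{\left(v + 6 v\right) v}{8} = \frac{7 v v}{8} = \frac{7 v^{2}}{8}$)
$\left(T{\left(141 \right)} - 25995\right) + t{\left(g \right)} = \left(- \frac{157}{2} - 25995\right) + \frac{7 \cdot 118^{2}}{8} = - \frac{52147}{2} + \frac{7}{8} \cdot 13924 = - \frac{52147}{2} + \frac{24367}{2} = -13890$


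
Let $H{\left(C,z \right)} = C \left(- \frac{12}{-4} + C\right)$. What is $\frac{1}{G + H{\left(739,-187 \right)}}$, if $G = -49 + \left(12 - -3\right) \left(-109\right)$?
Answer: $\frac{1}{546654} \approx 1.8293 \cdot 10^{-6}$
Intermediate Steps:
$H{\left(C,z \right)} = C \left(3 + C\right)$ ($H{\left(C,z \right)} = C \left(\left(-12\right) \left(- \frac{1}{4}\right) + C\right) = C \left(3 + C\right)$)
$G = -1684$ ($G = -49 + \left(12 + 3\right) \left(-109\right) = -49 + 15 \left(-109\right) = -49 - 1635 = -1684$)
$\frac{1}{G + H{\left(739,-187 \right)}} = \frac{1}{-1684 + 739 \left(3 + 739\right)} = \frac{1}{-1684 + 739 \cdot 742} = \frac{1}{-1684 + 548338} = \frac{1}{546654}$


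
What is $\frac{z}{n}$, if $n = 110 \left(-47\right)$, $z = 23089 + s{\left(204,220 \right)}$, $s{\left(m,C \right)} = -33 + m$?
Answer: $- \frac{2326}{517} \approx -4.499$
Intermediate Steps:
$z = 23260$ ($z = 23089 + \left(-33 + 204\right) = 23089 + 171 = 23260$)
$n = -5170$
$\frac{z}{n} = \frac{23260}{-5170} = 23260 \left(- \frac{1}{5170}\right) = - \frac{2326}{517}$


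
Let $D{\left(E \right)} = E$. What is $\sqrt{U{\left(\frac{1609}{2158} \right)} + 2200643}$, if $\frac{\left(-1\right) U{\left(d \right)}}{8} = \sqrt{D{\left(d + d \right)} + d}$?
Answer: $\frac{\sqrt{2562078806963 - 4316 \sqrt{10416666}}}{1079} \approx 1483.5$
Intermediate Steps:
$U{\left(d \right)} = - 8 \sqrt{3} \sqrt{d}$ ($U{\left(d \right)} = - 8 \sqrt{\left(d + d\right) + d} = - 8 \sqrt{2 d + d} = - 8 \sqrt{3 d} = - 8 \sqrt{3} \sqrt{d}$)
$\sqrt{U{\left(\frac{1609}{2158} \right)} + 2200643} = \sqrt{- 8 \sqrt{3} \sqrt{\frac{1609}{2158}} + 2200643} = \sqrt{- 8 \sqrt{3} \frac{\sqrt{3472222}}{2158} + 2200643} = \sqrt{- \frac{4 \sqrt{10416666}}{1079} + 2200643} = \sqrt{2200643 - \frac{4 \sqrt{10416666}}{1079}}$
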